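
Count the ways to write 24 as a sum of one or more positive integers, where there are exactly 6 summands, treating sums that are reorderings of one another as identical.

A full systematic count gives 199.

199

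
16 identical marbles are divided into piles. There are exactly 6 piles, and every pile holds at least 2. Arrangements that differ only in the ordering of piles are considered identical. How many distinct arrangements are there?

5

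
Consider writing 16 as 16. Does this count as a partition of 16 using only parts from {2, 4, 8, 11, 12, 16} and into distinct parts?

The parts sum to 16, and the condition 'each summand belongs to {2, 4, 8, 11, 12, 16}' holds; the condition 'all summands are distinct' holds.

Yes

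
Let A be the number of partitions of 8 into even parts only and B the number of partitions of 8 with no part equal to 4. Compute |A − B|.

Partitions of 8 into even parts only: 5.
Partitions of 8 with no part equal to 4: 17.
|5 − 17| = 12.

12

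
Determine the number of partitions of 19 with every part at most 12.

460

Systematic enumeration (by largest part, then next-largest, …) yields 460.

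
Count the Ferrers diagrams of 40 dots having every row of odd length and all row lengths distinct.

There are too many to list fully; the first 12 (by largest part) are:
39,1
37,3
35,5
33,7
31,9
31,5,3,1
29,11
29,7,3,1
27,13
27,9,3,1
27,7,5,1
25,15
…and 34 more, for 46 total.

46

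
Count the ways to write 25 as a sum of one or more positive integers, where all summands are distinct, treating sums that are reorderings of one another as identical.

142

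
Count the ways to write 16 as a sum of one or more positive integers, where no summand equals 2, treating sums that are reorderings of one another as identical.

96

Counting exhaustively, 96 partitions satisfy the conditions.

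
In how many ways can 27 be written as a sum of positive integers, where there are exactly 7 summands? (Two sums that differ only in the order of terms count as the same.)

A full systematic count gives 364.

364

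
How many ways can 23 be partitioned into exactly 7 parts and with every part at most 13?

157

A full systematic count gives 157.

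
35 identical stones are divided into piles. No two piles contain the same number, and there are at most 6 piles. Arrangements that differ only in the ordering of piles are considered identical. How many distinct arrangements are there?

570

Enumerating by decreasing first part gives 570 partitions in all.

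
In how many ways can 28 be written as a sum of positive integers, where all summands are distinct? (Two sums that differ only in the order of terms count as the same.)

Counting exhaustively, 222 partitions satisfy the conditions.

222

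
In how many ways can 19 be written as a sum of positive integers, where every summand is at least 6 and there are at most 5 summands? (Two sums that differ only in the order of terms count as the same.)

6

Enumerating:
19
13,6
12,7
11,8
10,9
7,6,6
That's 6 in total.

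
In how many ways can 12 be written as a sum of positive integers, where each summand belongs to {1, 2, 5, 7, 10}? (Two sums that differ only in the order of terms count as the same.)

19

They are:
2, 10
1, 1, 10
5, 7
1, 2, 2, 7
1, 1, 1, 2, 7
1, 1, 1, 1, 1, 7
2, 5, 5
1, 1, 5, 5
1, 2, 2, 2, 5
1, 1, 1, 2, 2, 5
1, 1, 1, 1, 1, 2, 5
1, 1, 1, 1, 1, 1, 1, 5
2, 2, 2, 2, 2, 2
1, 1, 2, 2, 2, 2, 2
1, 1, 1, 1, 2, 2, 2, 2
1, 1, 1, 1, 1, 1, 2, 2, 2
1, 1, 1, 1, 1, 1, 1, 1, 2, 2
1, 1, 1, 1, 1, 1, 1, 1, 1, 1, 2
1, 1, 1, 1, 1, 1, 1, 1, 1, 1, 1, 1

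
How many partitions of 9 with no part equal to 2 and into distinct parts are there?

Enumerating:
9
8 + 1
6 + 3
5 + 4
5 + 3 + 1

5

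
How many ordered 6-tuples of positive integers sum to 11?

252

A composition of 11 into 6 positive parts is chosen by placing 5 dividers among the 10 gaps between 11 units: C(10,5) = 252.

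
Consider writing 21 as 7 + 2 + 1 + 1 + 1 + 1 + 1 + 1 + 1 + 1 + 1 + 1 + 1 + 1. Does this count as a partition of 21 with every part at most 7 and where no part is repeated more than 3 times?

The parts sum to 21, and the condition 'no summand is used more than 3 times' is violated.

No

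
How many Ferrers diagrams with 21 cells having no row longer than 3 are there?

48

A partial list (first 12 by largest part):
3,3,3,3,3,3,3
1,2,3,3,3,3,3,3
1,1,1,3,3,3,3,3,3
2,2,2,3,3,3,3,3
1,1,2,2,3,3,3,3,3
1,1,1,1,2,3,3,3,3,3
1,1,1,1,1,1,3,3,3,3,3
1,2,2,2,2,3,3,3,3
1,1,1,2,2,2,3,3,3,3
1,1,1,1,1,2,2,3,3,3,3
1,1,1,1,1,1,1,2,3,3,3,3
1,1,1,1,1,1,1,1,1,3,3,3,3
…and 36 more, for 48 total.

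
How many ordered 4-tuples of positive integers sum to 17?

By stars and bars with positive parts, the count is C(16,3) = 560.

560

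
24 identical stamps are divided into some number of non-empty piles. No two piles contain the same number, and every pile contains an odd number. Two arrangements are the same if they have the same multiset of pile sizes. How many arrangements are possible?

11

Enumerating:
23, 1
21, 3
19, 5
17, 7
15, 9
15, 5, 3, 1
13, 11
13, 7, 3, 1
11, 9, 3, 1
11, 7, 5, 1
9, 7, 5, 3
That's 11 in total.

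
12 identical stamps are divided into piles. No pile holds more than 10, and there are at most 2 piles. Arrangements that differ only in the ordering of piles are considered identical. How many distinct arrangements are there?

5

Listing the qualifying partitions of 12:
2,10
3,9
4,8
5,7
6,6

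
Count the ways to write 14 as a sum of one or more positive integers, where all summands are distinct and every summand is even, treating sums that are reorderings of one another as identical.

They are:
14
12 + 2
10 + 4
8 + 6
8 + 4 + 2

5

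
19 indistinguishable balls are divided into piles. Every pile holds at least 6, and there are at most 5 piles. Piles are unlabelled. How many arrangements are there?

6

Listing the qualifying partitions of 19:
19
13,6
12,7
11,8
10,9
7,6,6
That's 6 in total.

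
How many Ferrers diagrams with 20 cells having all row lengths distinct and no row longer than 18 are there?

62

A partial list (first 12 by largest part):
18+2
17+3
17+2+1
16+4
16+3+1
15+5
15+4+1
15+3+2
14+6
14+5+1
14+4+2
14+3+2+1
…and 50 more, for 62 total.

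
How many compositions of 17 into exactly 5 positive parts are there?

1820

A composition of 17 into 5 positive parts is chosen by placing 4 dividers among the 16 gaps between 17 units: C(16,4) = 1820.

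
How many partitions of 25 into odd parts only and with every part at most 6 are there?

A partial list (first 12 by largest part):
5+5+5+5+5
5+5+5+5+3+1+1
5+5+5+5+1+1+1+1+1
5+5+5+3+3+3+1
5+5+5+3+3+1+1+1+1
5+5+5+3+1+1+1+1+1+1+1
5+5+5+1+1+1+1+1+1+1+1+1+1
5+5+3+3+3+3+3
5+5+3+3+3+3+1+1+1
5+5+3+3+3+1+1+1+1+1+1
5+5+3+3+1+1+1+1+1+1+1+1+1
5+5+3+1+1+1+1+1+1+1+1+1+1+1+1
…and 17 more, for 29 total.

29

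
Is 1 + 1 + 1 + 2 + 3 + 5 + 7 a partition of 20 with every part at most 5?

The parts sum to 20, and the condition 'no summand exceeds 5' is violated.

No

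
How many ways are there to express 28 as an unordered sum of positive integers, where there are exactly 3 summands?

A partial list (first 12 by largest part):
26, 1, 1
25, 2, 1
24, 3, 1
24, 2, 2
23, 4, 1
23, 3, 2
22, 5, 1
22, 4, 2
22, 3, 3
21, 6, 1
21, 5, 2
21, 4, 3
…and 53 more, for 65 total.

65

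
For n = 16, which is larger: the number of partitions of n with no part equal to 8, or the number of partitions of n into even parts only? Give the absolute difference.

187

Partitions of 16 with no part equal to 8: 209.
Partitions of 16 into even parts only: 22.
|209 − 22| = 187.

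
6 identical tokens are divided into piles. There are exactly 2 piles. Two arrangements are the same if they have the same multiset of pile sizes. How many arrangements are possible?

They are:
1,5
2,4
3,3

3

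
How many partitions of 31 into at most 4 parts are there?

321

Counting exhaustively, 321 partitions satisfy the conditions.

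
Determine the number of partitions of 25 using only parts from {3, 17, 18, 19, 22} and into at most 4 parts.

2

The partitions of 25 that satisfy the conditions:
22+3
19+3+3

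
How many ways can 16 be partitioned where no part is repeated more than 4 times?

164

Enumerating by decreasing first part gives 164 partitions in all.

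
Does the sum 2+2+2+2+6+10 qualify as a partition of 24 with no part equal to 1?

Yes

The parts sum to 24, and the condition 'no summand equals 1' holds.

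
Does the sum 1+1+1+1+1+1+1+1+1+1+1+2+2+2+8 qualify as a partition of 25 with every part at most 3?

No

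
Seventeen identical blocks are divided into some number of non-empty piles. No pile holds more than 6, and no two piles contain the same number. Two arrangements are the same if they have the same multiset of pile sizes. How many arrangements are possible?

2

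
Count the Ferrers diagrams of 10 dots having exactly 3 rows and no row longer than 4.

2

They are:
4,4,2
4,3,3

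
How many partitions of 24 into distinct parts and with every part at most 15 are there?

97

Systematic enumeration (by largest part, then next-largest, …) yields 97.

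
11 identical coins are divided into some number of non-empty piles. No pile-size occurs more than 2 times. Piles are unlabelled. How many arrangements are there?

27

There are too many to list fully; the first 12 (by largest part) are:
11
1, 10
2, 9
1, 1, 9
3, 8
1, 2, 8
4, 7
1, 3, 7
2, 2, 7
1, 1, 2, 7
5, 6
1, 4, 6
…and 15 more, for 27 total.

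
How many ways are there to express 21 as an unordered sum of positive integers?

A full systematic count gives 792.

792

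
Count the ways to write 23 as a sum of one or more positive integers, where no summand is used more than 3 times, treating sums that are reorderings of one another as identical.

592

Direct enumeration gives 592 partitions.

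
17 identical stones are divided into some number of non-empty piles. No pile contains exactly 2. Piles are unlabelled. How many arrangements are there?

Enumerating by decreasing first part gives 121 partitions in all.

121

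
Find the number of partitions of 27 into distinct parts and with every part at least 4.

36

A partial list (first 12 by largest part):
27
23, 4
22, 5
21, 6
20, 7
19, 8
18, 9
18, 5, 4
17, 10
17, 6, 4
16, 11
16, 7, 4
…and 24 more, for 36 total.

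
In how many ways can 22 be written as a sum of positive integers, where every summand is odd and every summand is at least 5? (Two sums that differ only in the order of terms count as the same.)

5

Listing the qualifying partitions of 22:
17+5
15+7
13+9
11+11
7+5+5+5
That's 5 in total.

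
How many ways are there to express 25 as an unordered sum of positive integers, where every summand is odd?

142

There are 142 such partitions.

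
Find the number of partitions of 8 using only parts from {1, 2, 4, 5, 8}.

Listing the qualifying partitions of 8:
8
5 + 2 + 1
5 + 1 + 1 + 1
4 + 4
4 + 2 + 2
4 + 2 + 1 + 1
4 + 1 + 1 + 1 + 1
2 + 2 + 2 + 2
2 + 2 + 2 + 1 + 1
2 + 2 + 1 + 1 + 1 + 1
2 + 1 + 1 + 1 + 1 + 1 + 1
1 + 1 + 1 + 1 + 1 + 1 + 1 + 1
That's 12 in total.

12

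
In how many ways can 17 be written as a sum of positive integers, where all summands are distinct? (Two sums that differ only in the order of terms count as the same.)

A partial list (first 12 by largest part):
17
16 + 1
15 + 2
14 + 3
14 + 2 + 1
13 + 4
13 + 3 + 1
12 + 5
12 + 4 + 1
12 + 3 + 2
11 + 6
11 + 5 + 1
…and 26 more, for 38 total.

38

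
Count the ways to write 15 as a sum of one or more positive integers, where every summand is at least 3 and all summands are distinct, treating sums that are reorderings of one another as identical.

9

They are:
15
12,3
11,4
10,5
9,6
8,7
8,4,3
7,5,3
6,5,4
That's 9 in total.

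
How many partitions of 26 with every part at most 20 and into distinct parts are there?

Enumerating by decreasing first part gives 155 partitions in all.

155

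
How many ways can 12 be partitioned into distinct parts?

15

Enumerating:
12
11+1
10+2
9+3
9+2+1
8+4
8+3+1
7+5
7+4+1
7+3+2
6+5+1
6+4+2
6+3+2+1
5+4+3
5+4+2+1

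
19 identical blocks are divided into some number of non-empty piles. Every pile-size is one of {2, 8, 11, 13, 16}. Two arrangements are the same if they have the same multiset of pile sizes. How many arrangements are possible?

3

The partitions of 19 that satisfy the conditions:
2 + 2 + 2 + 13
8 + 11
2 + 2 + 2 + 2 + 11
That's 3 in total.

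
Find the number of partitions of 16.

231

Enumerating by decreasing first part gives 231 partitions in all.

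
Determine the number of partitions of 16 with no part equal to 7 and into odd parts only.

24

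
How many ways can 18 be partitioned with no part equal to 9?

355

Enumerating by decreasing first part gives 355 partitions in all.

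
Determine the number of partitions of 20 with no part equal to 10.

Systematic enumeration (by largest part, then next-largest, …) yields 585.

585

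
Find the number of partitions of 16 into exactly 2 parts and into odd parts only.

4

Enumerating:
15 + 1
13 + 3
11 + 5
9 + 7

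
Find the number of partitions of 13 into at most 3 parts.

21

Enumerating:
13
1,12
2,11
1,1,11
3,10
1,2,10
4,9
1,3,9
2,2,9
5,8
1,4,8
2,3,8
6,7
1,5,7
2,4,7
3,3,7
1,6,6
2,5,6
3,4,6
3,5,5
4,4,5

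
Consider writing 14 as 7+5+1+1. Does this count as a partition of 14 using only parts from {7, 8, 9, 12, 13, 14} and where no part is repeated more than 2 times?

No

The parts sum to 14, and the condition 'each summand belongs to {7, 8, 9, 12, 13, 14}' is violated.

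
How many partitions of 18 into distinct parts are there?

A partial list (first 12 by largest part):
18
1,17
2,16
3,15
1,2,15
4,14
1,3,14
5,13
1,4,13
2,3,13
6,12
1,5,12
…and 34 more, for 46 total.

46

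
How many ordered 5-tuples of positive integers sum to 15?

1001

Place 4 bars in the 14 internal gaps of a row of 15 dots: C(14,4) = 1001.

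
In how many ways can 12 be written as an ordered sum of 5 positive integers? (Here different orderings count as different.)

Equivalently, choose which 4 of the 11 gaps become plus signs: C(11,4) = 330.

330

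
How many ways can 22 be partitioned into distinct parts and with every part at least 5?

11

The partitions of 22 that satisfy the conditions:
22
17,5
16,6
15,7
14,8
13,9
12,10
11,6,5
10,7,5
9,8,5
9,7,6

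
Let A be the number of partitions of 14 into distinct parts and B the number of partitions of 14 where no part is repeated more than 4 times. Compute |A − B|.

78

Partitions of 14 into distinct parts: 22.
Partitions of 14 where no part is repeated more than 4 times: 100.
|22 − 100| = 78.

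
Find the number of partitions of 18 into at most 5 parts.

A full systematic count gives 141.

141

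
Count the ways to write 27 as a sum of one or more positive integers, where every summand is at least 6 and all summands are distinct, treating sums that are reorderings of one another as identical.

Enumerating:
27
21+6
20+7
19+8
18+9
17+10
16+11
15+12
14+13
14+7+6
13+8+6
12+9+6
12+8+7
11+10+6
11+9+7
10+9+8

16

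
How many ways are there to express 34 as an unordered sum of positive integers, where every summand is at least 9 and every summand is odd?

Listing the qualifying partitions of 34:
9, 25
11, 23
13, 21
15, 19
17, 17
That's 5 in total.

5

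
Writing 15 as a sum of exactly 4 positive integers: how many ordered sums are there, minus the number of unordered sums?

Ordered (compositions into 4 parts): C(14,3) = 364.
Partitions of 15 into exactly 4 parts: 27.
Difference: 364 − 27 = 337.

337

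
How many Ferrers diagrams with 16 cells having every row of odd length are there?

There are too many to list fully; the first 12 (by largest part) are:
1, 15
3, 13
1, 1, 1, 13
5, 11
1, 1, 3, 11
1, 1, 1, 1, 1, 11
7, 9
1, 1, 5, 9
1, 3, 3, 9
1, 1, 1, 1, 3, 9
1, 1, 1, 1, 1, 1, 1, 9
1, 1, 7, 7
…and 20 more, for 32 total.

32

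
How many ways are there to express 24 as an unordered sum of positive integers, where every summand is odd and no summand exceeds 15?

111

There are 111 such partitions.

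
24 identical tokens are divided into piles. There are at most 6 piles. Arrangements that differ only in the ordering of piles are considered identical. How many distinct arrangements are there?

Counting exhaustively, 532 partitions satisfy the conditions.

532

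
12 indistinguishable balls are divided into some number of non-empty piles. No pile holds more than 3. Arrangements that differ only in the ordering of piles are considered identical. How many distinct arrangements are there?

19

They are:
3, 3, 3, 3
3, 3, 3, 2, 1
3, 3, 3, 1, 1, 1
3, 3, 2, 2, 2
3, 3, 2, 2, 1, 1
3, 3, 2, 1, 1, 1, 1
3, 3, 1, 1, 1, 1, 1, 1
3, 2, 2, 2, 2, 1
3, 2, 2, 2, 1, 1, 1
3, 2, 2, 1, 1, 1, 1, 1
3, 2, 1, 1, 1, 1, 1, 1, 1
3, 1, 1, 1, 1, 1, 1, 1, 1, 1
2, 2, 2, 2, 2, 2
2, 2, 2, 2, 2, 1, 1
2, 2, 2, 2, 1, 1, 1, 1
2, 2, 2, 1, 1, 1, 1, 1, 1
2, 2, 1, 1, 1, 1, 1, 1, 1, 1
2, 1, 1, 1, 1, 1, 1, 1, 1, 1, 1
1, 1, 1, 1, 1, 1, 1, 1, 1, 1, 1, 1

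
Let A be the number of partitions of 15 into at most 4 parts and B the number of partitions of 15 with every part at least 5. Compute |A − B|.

Partitions of 15 into at most 4 parts: 54.
Partitions of 15 with every part at least 5: 5.
|54 − 5| = 49.

49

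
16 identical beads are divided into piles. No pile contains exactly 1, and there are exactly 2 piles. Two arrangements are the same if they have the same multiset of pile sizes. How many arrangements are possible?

7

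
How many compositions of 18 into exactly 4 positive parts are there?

A composition of 18 into 4 positive parts is chosen by placing 3 dividers among the 17 gaps between 18 units: C(17,3) = 680.

680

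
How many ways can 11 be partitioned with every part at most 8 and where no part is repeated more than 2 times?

Listing the qualifying partitions of 11:
3,8
1,2,8
4,7
1,3,7
2,2,7
1,1,2,7
5,6
1,4,6
2,3,6
1,1,3,6
1,2,2,6
1,5,5
2,4,5
1,1,4,5
3,3,5
1,2,3,5
1,1,2,2,5
3,4,4
1,2,4,4
1,3,3,4
2,2,3,4
1,1,2,3,4
1,2,2,3,3

23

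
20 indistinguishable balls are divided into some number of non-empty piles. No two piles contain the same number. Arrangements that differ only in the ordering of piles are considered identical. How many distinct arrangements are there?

64

There are too many to list fully; the first 12 (by largest part) are:
20
19,1
18,2
17,3
17,2,1
16,4
16,3,1
15,5
15,4,1
15,3,2
14,6
14,5,1
…and 52 more, for 64 total.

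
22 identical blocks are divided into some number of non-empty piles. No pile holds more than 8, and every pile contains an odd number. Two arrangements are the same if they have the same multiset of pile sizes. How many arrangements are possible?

42

There are too many to list fully; the first 12 (by largest part) are:
7, 7, 7, 1
7, 7, 5, 3
7, 7, 5, 1, 1, 1
7, 7, 3, 3, 1, 1
7, 7, 3, 1, 1, 1, 1, 1
7, 7, 1, 1, 1, 1, 1, 1, 1, 1
7, 5, 5, 5
7, 5, 5, 3, 1, 1
7, 5, 5, 1, 1, 1, 1, 1
7, 5, 3, 3, 3, 1
7, 5, 3, 3, 1, 1, 1, 1
7, 5, 3, 1, 1, 1, 1, 1, 1, 1
…and 30 more, for 42 total.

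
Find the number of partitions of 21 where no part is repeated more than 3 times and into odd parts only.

There are too many to list fully; the first 12 (by largest part) are:
21
19+1+1
17+3+1
15+5+1
15+3+3
15+3+1+1+1
13+7+1
13+5+3
13+5+1+1+1
13+3+3+1+1
11+9+1
11+7+3
…and 20 more, for 32 total.

32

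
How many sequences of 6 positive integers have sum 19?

By stars and bars with positive parts, the count is C(18,5) = 8568.

8568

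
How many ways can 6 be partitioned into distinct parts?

4

Enumerating:
6
5,1
4,2
3,2,1
That's 4 in total.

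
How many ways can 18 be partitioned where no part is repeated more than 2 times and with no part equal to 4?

Direct enumeration gives 83 partitions.

83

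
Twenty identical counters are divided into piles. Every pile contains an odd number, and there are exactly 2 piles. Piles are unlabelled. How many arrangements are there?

5

Listing the qualifying partitions of 20:
19,1
17,3
15,5
13,7
11,9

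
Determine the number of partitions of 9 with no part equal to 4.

23

They are:
9
8 + 1
7 + 2
7 + 1 + 1
6 + 3
6 + 2 + 1
6 + 1 + 1 + 1
5 + 3 + 1
5 + 2 + 2
5 + 2 + 1 + 1
5 + 1 + 1 + 1 + 1
3 + 3 + 3
3 + 3 + 2 + 1
3 + 3 + 1 + 1 + 1
3 + 2 + 2 + 2
3 + 2 + 2 + 1 + 1
3 + 2 + 1 + 1 + 1 + 1
3 + 1 + 1 + 1 + 1 + 1 + 1
2 + 2 + 2 + 2 + 1
2 + 2 + 2 + 1 + 1 + 1
2 + 2 + 1 + 1 + 1 + 1 + 1
2 + 1 + 1 + 1 + 1 + 1 + 1 + 1
1 + 1 + 1 + 1 + 1 + 1 + 1 + 1 + 1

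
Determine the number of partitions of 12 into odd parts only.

15

Listing the qualifying partitions of 12:
11+1
9+3
9+1+1+1
7+5
7+3+1+1
7+1+1+1+1+1
5+5+1+1
5+3+3+1
5+3+1+1+1+1
5+1+1+1+1+1+1+1
3+3+3+3
3+3+3+1+1+1
3+3+1+1+1+1+1+1
3+1+1+1+1+1+1+1+1+1
1+1+1+1+1+1+1+1+1+1+1+1
Counting gives 15.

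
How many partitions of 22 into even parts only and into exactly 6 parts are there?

They are:
12 + 2 + 2 + 2 + 2 + 2
10 + 4 + 2 + 2 + 2 + 2
8 + 6 + 2 + 2 + 2 + 2
8 + 4 + 4 + 2 + 2 + 2
6 + 6 + 4 + 2 + 2 + 2
6 + 4 + 4 + 4 + 2 + 2
4 + 4 + 4 + 4 + 4 + 2

7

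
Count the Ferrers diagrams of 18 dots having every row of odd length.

There are too many to list fully; the first 12 (by largest part) are:
17 + 1
15 + 3
15 + 1 + 1 + 1
13 + 5
13 + 3 + 1 + 1
13 + 1 + 1 + 1 + 1 + 1
11 + 7
11 + 5 + 1 + 1
11 + 3 + 3 + 1
11 + 3 + 1 + 1 + 1 + 1
11 + 1 + 1 + 1 + 1 + 1 + 1 + 1
9 + 9
…and 34 more, for 46 total.

46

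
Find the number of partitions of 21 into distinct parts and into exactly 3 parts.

27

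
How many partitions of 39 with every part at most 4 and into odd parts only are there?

The partitions of 39 that satisfy the conditions:
3, 3, 3, 3, 3, 3, 3, 3, 3, 3, 3, 3, 3
3, 3, 3, 3, 3, 3, 3, 3, 3, 3, 3, 3, 1, 1, 1
3, 3, 3, 3, 3, 3, 3, 3, 3, 3, 3, 1, 1, 1, 1, 1, 1
3, 3, 3, 3, 3, 3, 3, 3, 3, 3, 1, 1, 1, 1, 1, 1, 1, 1, 1
3, 3, 3, 3, 3, 3, 3, 3, 3, 1, 1, 1, 1, 1, 1, 1, 1, 1, 1, 1, 1
3, 3, 3, 3, 3, 3, 3, 3, 1, 1, 1, 1, 1, 1, 1, 1, 1, 1, 1, 1, 1, 1, 1
3, 3, 3, 3, 3, 3, 3, 1, 1, 1, 1, 1, 1, 1, 1, 1, 1, 1, 1, 1, 1, 1, 1, 1, 1
3, 3, 3, 3, 3, 3, 1, 1, 1, 1, 1, 1, 1, 1, 1, 1, 1, 1, 1, 1, 1, 1, 1, 1, 1, 1, 1
3, 3, 3, 3, 3, 1, 1, 1, 1, 1, 1, 1, 1, 1, 1, 1, 1, 1, 1, 1, 1, 1, 1, 1, 1, 1, 1, 1, 1
3, 3, 3, 3, 1, 1, 1, 1, 1, 1, 1, 1, 1, 1, 1, 1, 1, 1, 1, 1, 1, 1, 1, 1, 1, 1, 1, 1, 1, 1, 1
3, 3, 3, 1, 1, 1, 1, 1, 1, 1, 1, 1, 1, 1, 1, 1, 1, 1, 1, 1, 1, 1, 1, 1, 1, 1, 1, 1, 1, 1, 1, 1, 1
3, 3, 1, 1, 1, 1, 1, 1, 1, 1, 1, 1, 1, 1, 1, 1, 1, 1, 1, 1, 1, 1, 1, 1, 1, 1, 1, 1, 1, 1, 1, 1, 1, 1, 1
3, 1, 1, 1, 1, 1, 1, 1, 1, 1, 1, 1, 1, 1, 1, 1, 1, 1, 1, 1, 1, 1, 1, 1, 1, 1, 1, 1, 1, 1, 1, 1, 1, 1, 1, 1, 1
1, 1, 1, 1, 1, 1, 1, 1, 1, 1, 1, 1, 1, 1, 1, 1, 1, 1, 1, 1, 1, 1, 1, 1, 1, 1, 1, 1, 1, 1, 1, 1, 1, 1, 1, 1, 1, 1, 1
Counting gives 14.

14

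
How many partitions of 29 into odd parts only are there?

256

Enumerating by decreasing first part gives 256 partitions in all.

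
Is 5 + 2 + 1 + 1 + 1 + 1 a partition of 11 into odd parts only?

No

The parts sum to 11, and the condition 'every summand is odd' is violated.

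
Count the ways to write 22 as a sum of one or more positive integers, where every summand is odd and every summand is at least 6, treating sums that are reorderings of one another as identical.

3

They are:
15, 7
13, 9
11, 11
That's 3 in total.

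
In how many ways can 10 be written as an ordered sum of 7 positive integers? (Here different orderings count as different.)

Equivalently, choose which 6 of the 9 gaps become plus signs: C(9,6) = 84.

84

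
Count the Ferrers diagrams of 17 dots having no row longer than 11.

278

Counting exhaustively, 278 partitions satisfy the conditions.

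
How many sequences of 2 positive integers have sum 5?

4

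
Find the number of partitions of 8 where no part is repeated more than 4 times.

19

The partitions of 8 that satisfy the conditions:
8
7 + 1
6 + 2
6 + 1 + 1
5 + 3
5 + 2 + 1
5 + 1 + 1 + 1
4 + 4
4 + 3 + 1
4 + 2 + 2
4 + 2 + 1 + 1
4 + 1 + 1 + 1 + 1
3 + 3 + 2
3 + 3 + 1 + 1
3 + 2 + 2 + 1
3 + 2 + 1 + 1 + 1
2 + 2 + 2 + 2
2 + 2 + 2 + 1 + 1
2 + 2 + 1 + 1 + 1 + 1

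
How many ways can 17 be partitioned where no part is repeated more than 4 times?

205

Direct enumeration gives 205 partitions.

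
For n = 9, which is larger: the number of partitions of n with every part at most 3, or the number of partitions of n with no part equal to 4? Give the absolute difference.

Partitions of 9 with every part at most 3: 12.
Partitions of 9 with no part equal to 4: 23.
|12 − 23| = 11.

11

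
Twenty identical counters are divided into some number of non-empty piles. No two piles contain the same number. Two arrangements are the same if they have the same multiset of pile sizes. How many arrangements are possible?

64

A partial list (first 12 by largest part):
20
19,1
18,2
17,3
17,2,1
16,4
16,3,1
15,5
15,4,1
15,3,2
14,6
14,5,1
…and 52 more, for 64 total.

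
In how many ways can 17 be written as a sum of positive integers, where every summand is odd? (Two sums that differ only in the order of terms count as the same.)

38

A partial list (first 12 by largest part):
17
15+1+1
13+3+1
13+1+1+1+1
11+5+1
11+3+3
11+3+1+1+1
11+1+1+1+1+1+1
9+7+1
9+5+3
9+5+1+1+1
9+3+3+1+1
…and 26 more, for 38 total.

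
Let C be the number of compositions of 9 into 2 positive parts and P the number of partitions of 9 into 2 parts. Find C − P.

4

Ordered (compositions into 2 parts): C(8,1) = 8.
Partitions of 9 into exactly 2 parts: 4.
Difference: 8 − 4 = 4.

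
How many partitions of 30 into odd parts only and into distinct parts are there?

18

They are:
1, 29
3, 27
5, 25
7, 23
9, 21
1, 3, 5, 21
11, 19
1, 3, 7, 19
13, 17
1, 3, 9, 17
1, 5, 7, 17
1, 3, 11, 15
1, 5, 9, 15
3, 5, 7, 15
1, 5, 11, 13
1, 7, 9, 13
3, 5, 9, 13
3, 7, 9, 11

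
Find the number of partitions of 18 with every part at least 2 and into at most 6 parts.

80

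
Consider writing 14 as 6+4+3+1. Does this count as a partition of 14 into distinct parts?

Yes

The parts sum to 14, and the condition 'all summands are distinct' holds.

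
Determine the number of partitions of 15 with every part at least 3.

Listing the qualifying partitions of 15:
15
12,3
11,4
10,5
9,6
9,3,3
8,7
8,4,3
7,5,3
7,4,4
6,6,3
6,5,4
6,3,3,3
5,5,5
5,4,3,3
4,4,4,3
3,3,3,3,3

17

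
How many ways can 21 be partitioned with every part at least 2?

Counting exhaustively, 165 partitions satisfy the conditions.

165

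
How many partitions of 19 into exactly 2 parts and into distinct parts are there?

9

The partitions of 19 that satisfy the conditions:
1, 18
2, 17
3, 16
4, 15
5, 14
6, 13
7, 12
8, 11
9, 10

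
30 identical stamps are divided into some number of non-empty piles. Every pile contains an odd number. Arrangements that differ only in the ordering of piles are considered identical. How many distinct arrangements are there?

296

A full systematic count gives 296.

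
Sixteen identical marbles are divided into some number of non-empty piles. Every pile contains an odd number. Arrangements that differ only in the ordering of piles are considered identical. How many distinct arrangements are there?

32

A partial list (first 12 by largest part):
1, 15
3, 13
1, 1, 1, 13
5, 11
1, 1, 3, 11
1, 1, 1, 1, 1, 11
7, 9
1, 1, 5, 9
1, 3, 3, 9
1, 1, 1, 1, 3, 9
1, 1, 1, 1, 1, 1, 1, 9
1, 1, 7, 7
…and 20 more, for 32 total.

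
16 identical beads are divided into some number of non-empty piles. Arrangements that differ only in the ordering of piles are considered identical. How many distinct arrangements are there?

231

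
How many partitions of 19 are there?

490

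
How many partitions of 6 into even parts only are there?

3

The partitions of 6 that satisfy the conditions:
6
4+2
2+2+2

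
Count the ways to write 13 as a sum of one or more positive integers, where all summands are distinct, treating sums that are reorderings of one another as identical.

18

The partitions of 13 that satisfy the conditions:
13
12+1
11+2
10+3
10+2+1
9+4
9+3+1
8+5
8+4+1
8+3+2
7+6
7+5+1
7+4+2
7+3+2+1
6+5+2
6+4+3
6+4+2+1
5+4+3+1
That's 18 in total.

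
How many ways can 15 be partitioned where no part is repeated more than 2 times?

70

A partial list (first 12 by largest part):
15
14 + 1
13 + 2
13 + 1 + 1
12 + 3
12 + 2 + 1
11 + 4
11 + 3 + 1
11 + 2 + 2
11 + 2 + 1 + 1
10 + 5
10 + 4 + 1
…and 58 more, for 70 total.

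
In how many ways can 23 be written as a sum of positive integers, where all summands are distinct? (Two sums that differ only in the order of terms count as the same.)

Systematic enumeration (by largest part, then next-largest, …) yields 104.

104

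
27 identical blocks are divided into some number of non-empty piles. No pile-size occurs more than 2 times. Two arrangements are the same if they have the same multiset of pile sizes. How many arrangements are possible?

There are 731 such partitions.

731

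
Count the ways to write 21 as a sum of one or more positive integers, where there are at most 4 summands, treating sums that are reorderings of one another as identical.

Enumerating by decreasing first part gives 120 partitions in all.

120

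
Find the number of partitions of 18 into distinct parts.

46

A partial list (first 12 by largest part):
18
17+1
16+2
15+3
15+2+1
14+4
14+3+1
13+5
13+4+1
13+3+2
12+6
12+5+1
…and 34 more, for 46 total.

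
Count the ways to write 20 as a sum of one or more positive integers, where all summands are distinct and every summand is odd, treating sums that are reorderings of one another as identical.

7

Enumerating:
19, 1
17, 3
15, 5
13, 7
11, 9
11, 5, 3, 1
9, 7, 3, 1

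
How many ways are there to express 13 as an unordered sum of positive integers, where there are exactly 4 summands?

18

Listing the qualifying partitions of 13:
10, 1, 1, 1
9, 2, 1, 1
8, 3, 1, 1
8, 2, 2, 1
7, 4, 1, 1
7, 3, 2, 1
7, 2, 2, 2
6, 5, 1, 1
6, 4, 2, 1
6, 3, 3, 1
6, 3, 2, 2
5, 5, 2, 1
5, 4, 3, 1
5, 4, 2, 2
5, 3, 3, 2
4, 4, 4, 1
4, 4, 3, 2
4, 3, 3, 3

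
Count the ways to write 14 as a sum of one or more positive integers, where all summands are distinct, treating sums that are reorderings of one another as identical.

22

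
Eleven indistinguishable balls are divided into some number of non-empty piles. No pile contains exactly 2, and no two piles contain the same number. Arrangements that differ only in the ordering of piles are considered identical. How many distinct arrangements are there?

Enumerating:
11
10+1
8+3
7+4
7+3+1
6+5
6+4+1
Counting gives 7.

7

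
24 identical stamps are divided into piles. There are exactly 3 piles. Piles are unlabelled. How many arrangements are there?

48

A partial list (first 12 by largest part):
22 + 1 + 1
21 + 2 + 1
20 + 3 + 1
20 + 2 + 2
19 + 4 + 1
19 + 3 + 2
18 + 5 + 1
18 + 4 + 2
18 + 3 + 3
17 + 6 + 1
17 + 5 + 2
17 + 4 + 3
…and 36 more, for 48 total.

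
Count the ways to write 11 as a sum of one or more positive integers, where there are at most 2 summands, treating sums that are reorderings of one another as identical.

Enumerating:
11
10 + 1
9 + 2
8 + 3
7 + 4
6 + 5
That's 6 in total.

6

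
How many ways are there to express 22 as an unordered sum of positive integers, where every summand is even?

56

A partial list (first 12 by largest part):
22
20,2
18,4
18,2,2
16,6
16,4,2
16,2,2,2
14,8
14,6,2
14,4,4
14,4,2,2
14,2,2,2,2
…and 44 more, for 56 total.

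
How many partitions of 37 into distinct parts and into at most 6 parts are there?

731

There are 731 such partitions.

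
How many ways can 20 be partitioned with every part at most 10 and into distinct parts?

A partial list (first 12 by largest part):
10 + 9 + 1
10 + 8 + 2
10 + 7 + 3
10 + 7 + 2 + 1
10 + 6 + 4
10 + 6 + 3 + 1
10 + 5 + 4 + 1
10 + 5 + 3 + 2
10 + 4 + 3 + 2 + 1
9 + 8 + 3
9 + 8 + 2 + 1
9 + 7 + 4
…and 19 more, for 31 total.

31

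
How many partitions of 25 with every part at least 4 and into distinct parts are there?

27

There are too many to list fully; the first 12 (by largest part) are:
25
21 + 4
20 + 5
19 + 6
18 + 7
17 + 8
16 + 9
16 + 5 + 4
15 + 10
15 + 6 + 4
14 + 11
14 + 7 + 4
…and 15 more, for 27 total.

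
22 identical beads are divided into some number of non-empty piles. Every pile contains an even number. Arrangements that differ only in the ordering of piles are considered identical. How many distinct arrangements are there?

56

A partial list (first 12 by largest part):
22
20,2
18,4
18,2,2
16,6
16,4,2
16,2,2,2
14,8
14,6,2
14,4,4
14,4,2,2
14,2,2,2,2
…and 44 more, for 56 total.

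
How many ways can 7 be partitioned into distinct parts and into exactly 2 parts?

3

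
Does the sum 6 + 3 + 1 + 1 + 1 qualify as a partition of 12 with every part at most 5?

No

The parts sum to 12, and the condition 'no summand exceeds 5' is violated.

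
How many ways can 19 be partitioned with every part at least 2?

105

A full systematic count gives 105.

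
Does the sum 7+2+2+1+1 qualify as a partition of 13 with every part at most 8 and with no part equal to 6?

Yes

The parts sum to 13, and the condition 'no summand exceeds 8' holds; the condition 'no summand equals 6' holds.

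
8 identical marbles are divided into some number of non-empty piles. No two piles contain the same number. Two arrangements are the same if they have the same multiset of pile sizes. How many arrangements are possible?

The partitions of 8 that satisfy the conditions:
8
7 + 1
6 + 2
5 + 3
5 + 2 + 1
4 + 3 + 1

6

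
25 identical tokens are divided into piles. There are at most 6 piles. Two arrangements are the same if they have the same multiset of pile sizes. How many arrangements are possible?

Counting exhaustively, 612 partitions satisfy the conditions.

612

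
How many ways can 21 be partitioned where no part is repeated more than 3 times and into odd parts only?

32

A partial list (first 12 by largest part):
21
19,1,1
17,3,1
15,5,1
15,3,3
15,3,1,1,1
13,7,1
13,5,3
13,5,1,1,1
13,3,3,1,1
11,9,1
11,7,3
…and 20 more, for 32 total.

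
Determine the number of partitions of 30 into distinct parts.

296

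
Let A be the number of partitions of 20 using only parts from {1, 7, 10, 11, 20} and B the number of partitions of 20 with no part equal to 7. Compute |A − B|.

517

Partitions of 20 using only parts from {1, 7, 10, 11, 20}: 9.
Partitions of 20 with no part equal to 7: 526.
|9 − 526| = 517.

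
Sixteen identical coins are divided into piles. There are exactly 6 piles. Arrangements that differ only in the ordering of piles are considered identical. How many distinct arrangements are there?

There are too many to list fully; the first 12 (by largest part) are:
11,1,1,1,1,1
10,2,1,1,1,1
9,3,1,1,1,1
9,2,2,1,1,1
8,4,1,1,1,1
8,3,2,1,1,1
8,2,2,2,1,1
7,5,1,1,1,1
7,4,2,1,1,1
7,3,3,1,1,1
7,3,2,2,1,1
7,2,2,2,2,1
…and 23 more, for 35 total.

35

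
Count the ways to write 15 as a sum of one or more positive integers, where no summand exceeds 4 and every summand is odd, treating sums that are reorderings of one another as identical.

Enumerating:
3,3,3,3,3
3,3,3,3,1,1,1
3,3,3,1,1,1,1,1,1
3,3,1,1,1,1,1,1,1,1,1
3,1,1,1,1,1,1,1,1,1,1,1,1
1,1,1,1,1,1,1,1,1,1,1,1,1,1,1

6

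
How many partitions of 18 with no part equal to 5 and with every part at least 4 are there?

Enumerating:
18
14+4
12+6
11+7
10+8
10+4+4
9+9
8+6+4
7+7+4
6+6+6
6+4+4+4
That's 11 in total.

11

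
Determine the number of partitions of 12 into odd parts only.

They are:
11,1
9,3
9,1,1,1
7,5
7,3,1,1
7,1,1,1,1,1
5,5,1,1
5,3,3,1
5,3,1,1,1,1
5,1,1,1,1,1,1,1
3,3,3,3
3,3,3,1,1,1
3,3,1,1,1,1,1,1
3,1,1,1,1,1,1,1,1,1
1,1,1,1,1,1,1,1,1,1,1,1

15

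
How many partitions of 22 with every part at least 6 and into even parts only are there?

Listing the qualifying partitions of 22:
22
16 + 6
14 + 8
12 + 10
10 + 6 + 6
8 + 8 + 6

6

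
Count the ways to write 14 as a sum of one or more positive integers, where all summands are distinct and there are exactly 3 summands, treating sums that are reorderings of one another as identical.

10

They are:
11,2,1
10,3,1
9,4,1
9,3,2
8,5,1
8,4,2
7,6,1
7,5,2
7,4,3
6,5,3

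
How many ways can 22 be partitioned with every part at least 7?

Listing the qualifying partitions of 22:
22
15+7
14+8
13+9
12+10
11+11
8+7+7
That's 7 in total.

7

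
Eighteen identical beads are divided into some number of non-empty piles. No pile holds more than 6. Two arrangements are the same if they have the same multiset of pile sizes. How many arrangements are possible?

199

A full systematic count gives 199.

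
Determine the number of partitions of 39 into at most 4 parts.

588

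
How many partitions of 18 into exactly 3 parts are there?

There are too many to list fully; the first 12 (by largest part) are:
16,1,1
15,2,1
14,3,1
14,2,2
13,4,1
13,3,2
12,5,1
12,4,2
12,3,3
11,6,1
11,5,2
11,4,3
…and 15 more, for 27 total.

27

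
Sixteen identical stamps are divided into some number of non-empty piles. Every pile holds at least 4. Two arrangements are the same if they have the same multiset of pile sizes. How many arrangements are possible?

11

Listing the qualifying partitions of 16:
16
4,12
5,11
6,10
7,9
8,8
4,4,8
4,5,7
4,6,6
5,5,6
4,4,4,4
Counting gives 11.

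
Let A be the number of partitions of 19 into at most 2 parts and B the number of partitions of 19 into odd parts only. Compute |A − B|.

Partitions of 19 into at most 2 parts: 10.
Partitions of 19 into odd parts only: 54.
|10 − 54| = 44.

44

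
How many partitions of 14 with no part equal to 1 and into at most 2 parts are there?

7

They are:
14
12+2
11+3
10+4
9+5
8+6
7+7
That's 7 in total.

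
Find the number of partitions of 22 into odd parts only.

89

A full systematic count gives 89.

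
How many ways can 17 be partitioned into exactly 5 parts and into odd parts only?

10

Listing the qualifying partitions of 17:
13+1+1+1+1
11+3+1+1+1
9+5+1+1+1
9+3+3+1+1
7+7+1+1+1
7+5+3+1+1
7+3+3+3+1
5+5+5+1+1
5+5+3+3+1
5+3+3+3+3
That's 10 in total.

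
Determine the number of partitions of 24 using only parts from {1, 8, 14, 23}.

They are:
1, 23
1, 1, 8, 14
1, 1, 1, 1, 1, 1, 1, 1, 1, 1, 14
8, 8, 8
1, 1, 1, 1, 1, 1, 1, 1, 8, 8
1, 1, 1, 1, 1, 1, 1, 1, 1, 1, 1, 1, 1, 1, 1, 1, 8
1, 1, 1, 1, 1, 1, 1, 1, 1, 1, 1, 1, 1, 1, 1, 1, 1, 1, 1, 1, 1, 1, 1, 1
That's 7 in total.

7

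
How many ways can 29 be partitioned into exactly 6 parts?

454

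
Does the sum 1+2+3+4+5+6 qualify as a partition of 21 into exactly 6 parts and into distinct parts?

Yes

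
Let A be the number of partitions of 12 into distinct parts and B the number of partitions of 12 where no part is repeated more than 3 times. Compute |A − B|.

Partitions of 12 into distinct parts: 15.
Partitions of 12 where no part is repeated more than 3 times: 50.
|15 − 50| = 35.

35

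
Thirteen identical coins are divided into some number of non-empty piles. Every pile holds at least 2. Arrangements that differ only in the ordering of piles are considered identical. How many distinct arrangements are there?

They are:
13
2,11
3,10
4,9
2,2,9
5,8
2,3,8
6,7
2,4,7
3,3,7
2,2,2,7
2,5,6
3,4,6
2,2,3,6
3,5,5
4,4,5
2,2,4,5
2,3,3,5
2,2,2,2,5
2,3,4,4
3,3,3,4
2,2,2,3,4
2,2,3,3,3
2,2,2,2,2,3
Counting gives 24.

24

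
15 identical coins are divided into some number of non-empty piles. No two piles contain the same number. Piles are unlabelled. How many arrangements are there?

A partial list (first 12 by largest part):
15
14,1
13,2
12,3
12,2,1
11,4
11,3,1
10,5
10,4,1
10,3,2
9,6
9,5,1
…and 15 more, for 27 total.

27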